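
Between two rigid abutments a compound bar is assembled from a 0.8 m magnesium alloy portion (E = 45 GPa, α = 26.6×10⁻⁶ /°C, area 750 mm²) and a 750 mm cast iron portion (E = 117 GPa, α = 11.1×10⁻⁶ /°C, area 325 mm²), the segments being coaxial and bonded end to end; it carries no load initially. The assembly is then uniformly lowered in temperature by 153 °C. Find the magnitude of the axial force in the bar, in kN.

P ≈ 104 kN (tensile)

Free thermal contraction of the whole bar: Σ αᵢΔT Lᵢ = 26.6×10⁻⁶×153×800 + 11.1×10⁻⁶×153×750 = 4.53 mm.
Since the ends are fixed, an axial force P builds up, equal in every segment, with P · Σ Lᵢ/(AᵢEᵢ) = δ_free.
The series flexibility is Σ Lᵢ/(AᵢEᵢ) = 800/(750×45×10³) + 750/(325×117×10³) = 4.343×10⁻⁵ mm/N.
So P = 4.53 / 4.343×10⁻⁵ = 104.3 kN, tensile.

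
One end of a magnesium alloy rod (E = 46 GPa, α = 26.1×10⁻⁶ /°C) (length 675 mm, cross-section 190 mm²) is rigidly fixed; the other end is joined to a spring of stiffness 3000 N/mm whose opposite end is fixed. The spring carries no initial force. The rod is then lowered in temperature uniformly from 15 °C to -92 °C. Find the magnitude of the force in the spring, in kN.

If the spring were absent the rod would shorten by αΔT L = 26.1×10⁻⁶ × 107 × 675 = 1.885 mm.
With a force P in the spring, the elastic change of the rod is PL/(AE) and that of the spring is P/k; compatibility requires their sum to equal δ_free.
So P = δ_free / [L/(AE) + 1/k] = 1.885 / [ 675/(190×46×10³) + 1/(3000) ].
P = 1.885 / 0.0004106 = 4591 N.

P ≈ 4.59 kN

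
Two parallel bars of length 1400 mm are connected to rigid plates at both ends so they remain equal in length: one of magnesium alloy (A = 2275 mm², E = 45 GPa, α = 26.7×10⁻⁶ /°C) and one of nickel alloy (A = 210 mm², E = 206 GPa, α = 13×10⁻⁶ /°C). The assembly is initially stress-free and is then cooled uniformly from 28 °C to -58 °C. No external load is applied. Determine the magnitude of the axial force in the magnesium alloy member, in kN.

The magnesium alloy has the larger α, so on cooling it would change length more than the nickel alloy if both were free. The rigid plates force a common final length, so the magnesium alloy is put into tension and the nickel alloy into compression, with equal and opposite forces P (no external load).
Compatibility of the two members (thermal + elastic change equal): (α₁ − α₂)ΔT = P·[1/(A₁E₁) + 1/(A₂E₂)].
|α₁ − α₂|·ΔT = 13.7×10⁻⁶ × 86 = 0.001178.
1/(A₁E₁) + 1/(A₂E₂) = 1/(2275×45×10³) + 1/(210×206×10³) = 3.288×10⁻⁸ N⁻¹.
P = 0.001178 / 3.288×10⁻⁸ = 35830 N = 35.83 kN.

P ≈ 35.8 kN (tensile in the magnesium alloy)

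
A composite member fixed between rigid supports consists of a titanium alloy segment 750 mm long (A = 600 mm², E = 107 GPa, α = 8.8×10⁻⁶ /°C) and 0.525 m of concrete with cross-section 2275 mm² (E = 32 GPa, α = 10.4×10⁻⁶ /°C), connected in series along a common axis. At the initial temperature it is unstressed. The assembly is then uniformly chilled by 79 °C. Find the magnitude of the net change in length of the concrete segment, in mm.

With the walls removed the bar would change length by δ_free = Σ αᵢΔT Lᵢ = 8.8×10⁻⁶×79×750 + 10.4×10⁻⁶×79×525 = 0.9527 mm.
The rigid supports impose zero overall length change; the single axial force P common to all segments must satisfy P Σ Lᵢ/(AᵢEᵢ) = δ_free.
The series flexibility is Σ Lᵢ/(AᵢEᵢ) = 750/(600×107×10³) + 525/(2275×32×10³) = 1.889×10⁻⁵ mm/N.
So P = 0.9527 / 1.889×10⁻⁵ = 50.43 kN, tensile.
For the concrete segment, free thermal change = 10.4×10⁻⁶×79×525 = 0.4313 mm and elastic change from P = 50430×525/(2275×32×10³) = 0.3636 mm; these oppose, so the net change is 0.0677 mm (segment shortens).

|ΔL| ≈ 0.0677 mm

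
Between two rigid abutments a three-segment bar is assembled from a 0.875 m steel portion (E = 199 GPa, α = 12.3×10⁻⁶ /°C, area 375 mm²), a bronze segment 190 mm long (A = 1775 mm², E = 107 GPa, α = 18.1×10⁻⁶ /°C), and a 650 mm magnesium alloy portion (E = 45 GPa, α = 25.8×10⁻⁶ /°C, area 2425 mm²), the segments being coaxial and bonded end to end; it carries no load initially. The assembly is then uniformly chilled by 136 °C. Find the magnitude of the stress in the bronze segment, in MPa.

If the supports were absent, the total length change would be Σ αᵢΔT Lᵢ = 12.3×10⁻⁶×136×875 + 18.1×10⁻⁶×136×190 + 25.8×10⁻⁶×136×650 = 4.212 mm.
The rigid supports impose zero overall length change; the single axial force P common to all segments must satisfy P Σ Lᵢ/(AᵢEᵢ) = δ_free.
Σ Lᵢ/(AᵢEᵢ) = 875/(375×199×10³) + 190/(1775×107×10³) + 650/(2425×45×10³) = 1.868×10⁻⁵ mm/N.
So P = 4.212 / 1.868×10⁻⁵ = 225.5 kN, tensile.
σ_{bronze} = P / A = 225500 / 1775 = 127 MPa.

σ ≈ 127 MPa (tensile)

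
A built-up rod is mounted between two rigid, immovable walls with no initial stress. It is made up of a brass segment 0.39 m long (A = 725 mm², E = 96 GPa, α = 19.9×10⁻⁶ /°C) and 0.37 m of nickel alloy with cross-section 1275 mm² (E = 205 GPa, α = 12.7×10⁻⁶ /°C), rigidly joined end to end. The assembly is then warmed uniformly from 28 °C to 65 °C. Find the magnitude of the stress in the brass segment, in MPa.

If the supports were absent, the total length change would be Σ αᵢΔT Lᵢ = 19.9×10⁻⁶×37×390 + 12.7×10⁻⁶×37×370 = 0.461 mm.
Since the ends are fixed, an axial force P builds up, equal in every segment, with P · Σ Lᵢ/(AᵢEᵢ) = δ_free.
The series flexibility is Σ Lᵢ/(AᵢEᵢ) = 390/(725×96×10³) + 370/(1275×205×10³) = 7.019×10⁻⁶ mm/N.
P = 0.461 / 7.019×10⁻⁶ = 65680 N = 65.68 kN, compressive.
σ_{brass} = P / A = 65680 / 725 = 90.59 MPa.

σ ≈ 90.6 MPa (compressive)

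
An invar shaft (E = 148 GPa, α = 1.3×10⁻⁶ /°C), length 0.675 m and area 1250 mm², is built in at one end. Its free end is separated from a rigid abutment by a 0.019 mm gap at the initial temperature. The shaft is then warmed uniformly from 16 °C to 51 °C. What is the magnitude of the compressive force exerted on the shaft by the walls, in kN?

Unrestrained expansion: δ_free = αΔT L = 1.3×10⁻⁶ × 35 × 675 = 0.03071 mm.
After closing the 0.019 mm clearance, 0.03071 − 0.019 = 0.01171 mm of expansion remains to be suppressed by the wall.
Compatibility: PL/(AE) = 0.01171 mm, so σ = P/A = E × (0.01171/675) = 2.568 MPa.
P = σA = 2.568 × 1250 = 3.21 kN.

P ≈ 3.21 kN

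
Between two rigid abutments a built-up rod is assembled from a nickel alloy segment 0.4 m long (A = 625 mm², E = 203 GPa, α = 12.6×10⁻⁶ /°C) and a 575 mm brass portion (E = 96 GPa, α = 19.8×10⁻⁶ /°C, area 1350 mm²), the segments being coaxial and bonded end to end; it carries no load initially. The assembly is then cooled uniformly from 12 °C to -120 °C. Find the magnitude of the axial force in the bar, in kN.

With the walls removed the bar would change length by δ_free = Σ αᵢΔT Lᵢ = 12.6×10⁻⁶×132×400 + 19.8×10⁻⁶×132×575 = 2.168 mm.
The walls prevent any net length change, so an axial force P (same in every segment) develops. Compatibility: P · Σ Lᵢ/(AᵢEᵢ) = δ_free.
The series flexibility is Σ Lᵢ/(AᵢEᵢ) = 400/(625×203×10³) + 575/(1350×96×10³) = 7.589×10⁻⁶ mm/N.
P = 2.168 / 7.589×10⁻⁶ = 285700 N = 285.7 kN, tensile.

P ≈ 286 kN (tensile)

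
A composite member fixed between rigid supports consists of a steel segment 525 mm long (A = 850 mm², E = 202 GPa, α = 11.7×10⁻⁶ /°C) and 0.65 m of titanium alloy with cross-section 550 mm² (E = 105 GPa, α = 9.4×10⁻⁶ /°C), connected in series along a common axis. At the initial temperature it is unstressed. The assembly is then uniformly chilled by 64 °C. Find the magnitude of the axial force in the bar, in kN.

With the walls removed the bar would change length by δ_free = Σ αᵢΔT Lᵢ = 11.7×10⁻⁶×64×525 + 9.4×10⁻⁶×64×650 = 0.7842 mm.
The walls prevent any net length change, so an axial force P (same in every segment) develops. Compatibility: P · Σ Lᵢ/(AᵢEᵢ) = δ_free.
Σ Lᵢ/(AᵢEᵢ) = 525/(850×202×10³) + 650/(550×105×10³) = 1.431×10⁻⁵ mm/N.
P = 0.7842 / 1.431×10⁻⁵ = 54790 N = 54.79 kN, tensile.

P ≈ 54.8 kN (tensile)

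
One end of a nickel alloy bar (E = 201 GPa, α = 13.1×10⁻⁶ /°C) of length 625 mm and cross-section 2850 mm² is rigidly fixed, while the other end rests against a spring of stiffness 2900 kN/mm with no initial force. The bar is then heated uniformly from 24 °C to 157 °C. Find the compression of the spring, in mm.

The unrestrained thermal change is αΔT L = 13.1×10⁻⁶ × 133 × 625 = 1.089 mm.
Let P be the compressive force at the spring. The bar shortens elastically by PL/(AE) and the spring compresses by P/k; together these equal δ_free.
So P = δ_free / [L/(AE) + 1/k] = 1.089 / [ 625/(2850×201×10³) + 1/(2900×10³) ].
P = 1.089 / 1.436×10⁻⁶ = 758400 N.
Spring compression = P/k = 758400/(2900×10³) = 0.2615 mm.

δ ≈ 0.262 mm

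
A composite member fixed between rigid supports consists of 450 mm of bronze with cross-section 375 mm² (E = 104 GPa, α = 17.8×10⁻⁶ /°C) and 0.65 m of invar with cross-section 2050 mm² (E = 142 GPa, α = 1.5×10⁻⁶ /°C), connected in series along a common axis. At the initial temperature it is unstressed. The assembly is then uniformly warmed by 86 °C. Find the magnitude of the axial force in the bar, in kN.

With the walls removed the bar would change length by δ_free = Σ αᵢΔT Lᵢ = 17.8×10⁻⁶×86×450 + 1.5×10⁻⁶×86×650 = 0.7727 mm.
Since the ends are fixed, an axial force P builds up, equal in every segment, with P · Σ Lᵢ/(AᵢEᵢ) = δ_free.
The series flexibility is Σ Lᵢ/(AᵢEᵢ) = 450/(375×104×10³) + 650/(2050×142×10³) = 1.377×10⁻⁵ mm/N.
So P = 0.7727 / 1.377×10⁻⁵ = 56.11 kN, compressive.

P ≈ 56.1 kN (compressive)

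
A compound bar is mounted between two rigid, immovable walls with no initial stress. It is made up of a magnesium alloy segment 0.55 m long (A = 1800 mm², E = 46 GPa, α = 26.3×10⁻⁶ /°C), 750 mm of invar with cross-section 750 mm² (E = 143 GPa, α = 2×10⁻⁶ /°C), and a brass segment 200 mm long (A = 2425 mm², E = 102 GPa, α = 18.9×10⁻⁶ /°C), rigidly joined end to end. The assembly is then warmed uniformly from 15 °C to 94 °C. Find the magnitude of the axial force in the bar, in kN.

P ≈ 108 kN (compressive)

Free thermal expansion of the whole bar: Σ αᵢΔT Lᵢ = 26.3×10⁻⁶×79×550 + 2×10⁻⁶×79×750 + 18.9×10⁻⁶×79×200 = 1.56 mm.
Since the ends are fixed, an axial force P builds up, equal in every segment, with P · Σ Lᵢ/(AᵢEᵢ) = δ_free.
Σ Lᵢ/(AᵢEᵢ) = 550/(1800×46×10³) + 750/(750×143×10³) + 200/(2425×102×10³) = 1.444×10⁻⁵ mm/N.
So P = 1.56 / 1.444×10⁻⁵ = 108 kN, compressive.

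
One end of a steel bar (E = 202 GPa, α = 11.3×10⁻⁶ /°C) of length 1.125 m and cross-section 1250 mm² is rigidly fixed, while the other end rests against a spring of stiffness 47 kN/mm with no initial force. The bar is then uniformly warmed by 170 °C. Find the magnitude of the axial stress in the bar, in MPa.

The unrestrained thermal change is αΔT L = 11.3×10⁻⁶ × 170 × 1125 = 2.161 mm.
With a force P in the spring, the elastic change of the bar is PL/(AE) and that of the spring is P/k; compatibility requires their sum to equal δ_free.
So P = δ_free / [L/(AE) + 1/k] = 2.161 / [ 1125/(1250×202×10³) + 1/(47×10³) ].
P = 2.161 / 2.573×10⁻⁵ = 83990 N.
σ = P/A = 83990/1250 = 67.19 MPa.

σ ≈ 67.2 MPa (compressive)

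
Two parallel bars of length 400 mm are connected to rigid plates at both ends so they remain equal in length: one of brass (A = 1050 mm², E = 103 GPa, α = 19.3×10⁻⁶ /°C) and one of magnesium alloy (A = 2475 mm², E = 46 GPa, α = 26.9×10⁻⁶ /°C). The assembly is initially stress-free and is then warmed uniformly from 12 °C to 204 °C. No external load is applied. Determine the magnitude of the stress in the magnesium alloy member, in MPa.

The magnesium alloy has the larger α, so on heating it would change length more than the brass if both were free. The rigid plates force a common final length, so the magnesium alloy is put into compression and the brass into tension, with equal and opposite forces P (no external load).
Compatibility of the two members (thermal + elastic change equal): (α₁ − α₂)ΔT = P·[1/(A₁E₁) + 1/(A₂E₂)].
|α₁ − α₂|·ΔT = 7.6×10⁻⁶ × 192 = 0.001459.
1/(A₁E₁) + 1/(A₂E₂) = 1/(1050×103×10³) + 1/(2475×46×10³) = 1.803×10⁻⁸ N⁻¹.
So P = 0.001459 / 1.803×10⁻⁸ = 80.93 kN.
σ_{magnesium alloy} = P/A₂ = 80930/2475 = 32.7 MPa, compressive.

σ ≈ 32.7 MPa (compressive)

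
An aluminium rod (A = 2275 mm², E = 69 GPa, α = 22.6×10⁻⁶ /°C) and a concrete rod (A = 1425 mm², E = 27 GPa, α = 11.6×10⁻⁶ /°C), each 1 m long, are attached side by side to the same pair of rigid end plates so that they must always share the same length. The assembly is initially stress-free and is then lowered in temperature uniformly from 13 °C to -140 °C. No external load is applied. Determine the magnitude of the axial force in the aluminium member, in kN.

P ≈ 52 kN (tensile in the aluminium)

The aluminium has the larger α, so on cooling it would change length more than the concrete if both were free. The rigid plates force a common final length, so the aluminium is put into tension and the concrete into compression, with equal and opposite forces P (no external load).
Setting the final lengths equal and cancelling L: (α₁ − α₂)ΔT = P/(A₁E₁) + P/(A₂E₂).
|α₁ − α₂|·ΔT = 11×10⁻⁶ × 153 = 0.001683.
1/(A₁E₁) + 1/(A₂E₂) = 1/(2275×69×10³) + 1/(1425×27×10³) = 3.236×10⁻⁸ N⁻¹.
P = 0.001683 / 3.236×10⁻⁸ = 52010 N = 52.01 kN.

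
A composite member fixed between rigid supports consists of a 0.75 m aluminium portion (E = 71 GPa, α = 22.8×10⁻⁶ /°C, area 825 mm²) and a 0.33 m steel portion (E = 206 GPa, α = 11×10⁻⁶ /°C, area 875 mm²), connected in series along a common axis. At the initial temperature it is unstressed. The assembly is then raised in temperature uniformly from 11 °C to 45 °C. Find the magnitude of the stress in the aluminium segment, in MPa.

With the walls removed the bar would change length by δ_free = Σ αᵢΔT Lᵢ = 22.8×10⁻⁶×34×750 + 11×10⁻⁶×34×330 = 0.7048 mm.
The walls prevent any net length change, so an axial force P (same in every segment) develops. Compatibility: P · Σ Lᵢ/(AᵢEᵢ) = δ_free.
The series flexibility is Σ Lᵢ/(AᵢEᵢ) = 750/(825×71×10³) + 330/(875×206×10³) = 1.463×10⁻⁵ mm/N.
P = 0.7048 / 1.463×10⁻⁵ = 48160 N = 48.16 kN, compressive.
σ_{aluminium} = P / A = 48160 / 825 = 58.38 MPa.

σ ≈ 58.4 MPa (compressive)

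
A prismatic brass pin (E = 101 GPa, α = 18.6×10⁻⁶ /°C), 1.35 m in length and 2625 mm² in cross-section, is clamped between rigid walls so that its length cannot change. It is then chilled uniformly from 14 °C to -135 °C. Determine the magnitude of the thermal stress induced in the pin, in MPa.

Because both ends are immovable the net strain is zero, and the suppressed thermal strain is αΔT = 18.6×10⁻⁶ × 149 = 2771.4×10⁻⁶.
σ = EαΔT = 101×10³ × 18.6×10⁻⁶ × 149 = 279.9 MPa (tensile; the pin is trying to contract).

σ ≈ 280 MPa (tensile)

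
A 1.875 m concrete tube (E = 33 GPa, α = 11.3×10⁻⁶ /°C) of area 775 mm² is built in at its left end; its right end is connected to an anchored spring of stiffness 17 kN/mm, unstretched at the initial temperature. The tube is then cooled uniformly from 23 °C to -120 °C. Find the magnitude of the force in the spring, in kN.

P ≈ 22.9 kN

Free thermal contraction: δ_free = αΔT L = 11.3×10⁻⁶ × 143 × 1875 = 3.03 mm.
Let P be the tensile force in the spring. The tube extends elastically by PL/(AE) and the spring stretches by P/k; together these equal δ_free.
So P = δ_free / [L/(AE) + 1/k] = 3.03 / [ 1875/(775×33×10³) + 1/(17×10³) ].
P = 3.03 / 0.0001321 = 22930 N.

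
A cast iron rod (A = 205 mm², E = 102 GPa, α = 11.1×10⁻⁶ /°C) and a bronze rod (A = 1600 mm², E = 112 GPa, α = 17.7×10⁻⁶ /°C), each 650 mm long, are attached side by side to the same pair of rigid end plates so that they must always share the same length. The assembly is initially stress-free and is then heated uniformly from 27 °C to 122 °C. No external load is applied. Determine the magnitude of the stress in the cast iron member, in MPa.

σ ≈ 57.3 MPa (tensile)

Both members must finish at the same length. With the larger α, the bronze tends to over-expand; the plates restrain it, putting the bronze in compression and the cast iron in tension. With no external load the two internal forces are equal and opposite, magnitude P.
Compatibility of the two members (thermal + elastic change equal): (α₁ − α₂)ΔT = P·[1/(A₁E₁) + 1/(A₂E₂)].
|α₁ − α₂|·ΔT = 6.6×10⁻⁶ × 95 = 0.000627.
1/(A₁E₁) + 1/(A₂E₂) = 1/(205×102×10³) + 1/(1600×112×10³) = 5.34×10⁻⁸ N⁻¹.
So P = 0.000627 / 5.34×10⁻⁸ = 11.74 kN.
σ_{cast iron} = P/A₁ = 11740/205 = 57.27 MPa, tensile.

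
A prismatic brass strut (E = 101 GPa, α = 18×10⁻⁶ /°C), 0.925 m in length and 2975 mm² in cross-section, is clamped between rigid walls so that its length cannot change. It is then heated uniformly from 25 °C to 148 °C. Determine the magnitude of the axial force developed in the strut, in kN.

P ≈ 665 kN (compressive)

The ends cannot move, so σ = EαΔT = 101×10³ × 18×10⁻⁶ × 123 = 223.6 MPa.
P = AEαΔT = 2975 × 101×10³ × 18×10⁻⁶ × 123 = 665.3 kN (compressive).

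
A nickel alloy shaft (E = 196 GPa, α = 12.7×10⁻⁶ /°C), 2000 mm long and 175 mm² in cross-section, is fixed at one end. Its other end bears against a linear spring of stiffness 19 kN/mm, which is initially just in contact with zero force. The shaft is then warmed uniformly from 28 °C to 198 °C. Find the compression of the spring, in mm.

If the spring were absent the shaft would lengthen by αΔT L = 12.7×10⁻⁶ × 170 × 2000 = 4.318 mm.
With a force P in the spring, the elastic change of the shaft is PL/(AE) and that of the spring is P/k; compatibility requires their sum to equal δ_free.
P [ L/(AE) + 1/k ] = δ_free → P [ 2000/(175×196×10³) + 1/(19×10³) ] = 4.318.
P = 4.318 / 0.0001109 = 38920 N.
Spring compression = P/k = 38920/(19×10³) = 2.049 mm.

δ ≈ 2.05 mm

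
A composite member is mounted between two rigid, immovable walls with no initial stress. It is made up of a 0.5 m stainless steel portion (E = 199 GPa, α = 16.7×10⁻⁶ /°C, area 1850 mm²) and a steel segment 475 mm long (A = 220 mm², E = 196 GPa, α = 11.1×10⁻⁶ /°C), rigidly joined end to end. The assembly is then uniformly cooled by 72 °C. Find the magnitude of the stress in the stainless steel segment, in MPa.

With the walls removed the bar would change length by δ_free = Σ αᵢΔT Lᵢ = 16.7×10⁻⁶×72×500 + 11.1×10⁻⁶×72×475 = 0.9808 mm.
The walls prevent any net length change, so an axial force P (same in every segment) develops. Compatibility: P · Σ Lᵢ/(AᵢEᵢ) = δ_free.
Σ Lᵢ/(AᵢEᵢ) = 500/(1850×199×10³) + 475/(220×196×10³) = 1.237×10⁻⁵ mm/N.
Hence P = δ_free / Σ(L/AE) = 0.9808/1.237×10⁻⁵ = 79.27 kN (tensile).
σ_{stainless steel} = P / A = 79270 / 1850 = 42.85 MPa.

σ ≈ 42.8 MPa (tensile)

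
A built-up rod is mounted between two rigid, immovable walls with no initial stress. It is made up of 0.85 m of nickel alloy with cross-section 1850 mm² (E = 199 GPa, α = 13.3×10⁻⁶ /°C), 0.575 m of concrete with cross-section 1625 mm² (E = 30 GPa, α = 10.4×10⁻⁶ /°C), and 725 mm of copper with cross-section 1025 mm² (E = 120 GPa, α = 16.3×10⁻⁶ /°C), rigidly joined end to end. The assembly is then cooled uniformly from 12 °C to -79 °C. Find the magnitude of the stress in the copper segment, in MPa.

If the supports were absent, the total length change would be Σ αᵢΔT Lᵢ = 13.3×10⁻⁶×91×850 + 10.4×10⁻⁶×91×575 + 16.3×10⁻⁶×91×725 = 2.648 mm.
Since the ends are fixed, an axial force P builds up, equal in every segment, with P · Σ Lᵢ/(AᵢEᵢ) = δ_free.
Σ Lᵢ/(AᵢEᵢ) = 850/(1850×199×10³) + 575/(1625×30×10³) + 725/(1025×120×10³) = 2×10⁻⁵ mm/N.
Hence P = δ_free / Σ(L/AE) = 2.648/2×10⁻⁵ = 132.4 kN (tensile).
σ_{copper} = P / A = 132400 / 1025 = 129.2 MPa.

σ ≈ 129 MPa (tensile)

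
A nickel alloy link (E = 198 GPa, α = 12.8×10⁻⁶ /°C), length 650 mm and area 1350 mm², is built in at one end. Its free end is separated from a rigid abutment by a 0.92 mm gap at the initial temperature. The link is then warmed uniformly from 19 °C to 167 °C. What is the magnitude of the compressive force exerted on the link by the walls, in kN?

P ≈ 128 kN

Free thermal elongation = αΔT L = 12.8×10⁻⁶ × 148 × 650 = 1.231 mm.
This exceeds the 0.92 mm gap, so the wall pushes back. The portion of expansion that must be recovered elastically is δ_free − gap = 1.231 − 0.92 = 0.3114 mm.
Compatibility: PL/(AE) = 0.3114 mm, so σ = P/A = E × (0.3114/650) = 94.85 MPa.
Force on the wall = σA = 94.85 × 1350 mm² = 128 kN.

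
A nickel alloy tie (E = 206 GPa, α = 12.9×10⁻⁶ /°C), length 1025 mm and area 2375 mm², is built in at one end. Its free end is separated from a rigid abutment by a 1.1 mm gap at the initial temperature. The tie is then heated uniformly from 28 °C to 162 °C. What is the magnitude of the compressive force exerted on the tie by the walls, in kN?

Free thermal elongation = αΔT L = 12.9×10⁻⁶ × 134 × 1025 = 1.772 mm.
After closing the 1.1 mm clearance, 1.772 − 1.1 = 0.6718 mm of expansion remains to be suppressed by the wall.
So σ = E(δ_free − g)/L = 206×10³ × 0.6718/1025 = 135 MPa.
P = σA = 135 × 2375 = 320.7 kN.

P ≈ 321 kN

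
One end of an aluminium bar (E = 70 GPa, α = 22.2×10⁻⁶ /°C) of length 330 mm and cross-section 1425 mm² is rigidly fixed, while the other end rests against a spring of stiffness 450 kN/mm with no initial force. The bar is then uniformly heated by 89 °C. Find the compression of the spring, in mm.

δ ≈ 0.262 mm

If the spring were absent the bar would lengthen by αΔT L = 22.2×10⁻⁶ × 89 × 330 = 0.652 mm.
Let P be the compressive force at the spring. The bar shortens elastically by PL/(AE) and the spring compresses by P/k; together these equal δ_free.
P [ L/(AE) + 1/k ] = δ_free → P [ 330/(1425×70×10³) + 1/(450×10³) ] = 0.652.
P = 0.652 / 5.53×10⁻⁶ = 117900 N.
Spring compression = P/k = 117900/(450×10³) = 0.262 mm.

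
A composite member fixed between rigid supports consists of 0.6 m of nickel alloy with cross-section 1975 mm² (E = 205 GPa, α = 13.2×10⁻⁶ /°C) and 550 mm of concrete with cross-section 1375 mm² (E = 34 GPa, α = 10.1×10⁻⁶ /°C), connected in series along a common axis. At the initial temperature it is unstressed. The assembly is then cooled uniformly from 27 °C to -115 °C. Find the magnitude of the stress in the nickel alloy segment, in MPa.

σ ≈ 73.1 MPa (tensile)

If the supports were absent, the total length change would be Σ αᵢΔT Lᵢ = 13.2×10⁻⁶×142×600 + 10.1×10⁻⁶×142×550 = 1.913 mm.
The rigid supports impose zero overall length change; the single axial force P common to all segments must satisfy P Σ Lᵢ/(AᵢEᵢ) = δ_free.
The series flexibility is Σ Lᵢ/(AᵢEᵢ) = 600/(1975×205×10³) + 550/(1375×34×10³) = 1.325×10⁻⁵ mm/N.
So P = 1.913 / 1.325×10⁻⁵ = 144.4 kN, tensile.
σ_{nickel alloy} = P / A = 144400 / 1975 = 73.14 MPa.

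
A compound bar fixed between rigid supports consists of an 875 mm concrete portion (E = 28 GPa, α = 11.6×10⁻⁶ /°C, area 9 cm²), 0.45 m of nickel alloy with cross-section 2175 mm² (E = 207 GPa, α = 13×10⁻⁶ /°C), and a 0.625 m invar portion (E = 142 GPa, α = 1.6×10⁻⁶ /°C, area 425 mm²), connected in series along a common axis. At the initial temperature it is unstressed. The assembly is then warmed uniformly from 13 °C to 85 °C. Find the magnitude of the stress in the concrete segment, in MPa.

With the walls removed the bar would change length by δ_free = Σ αᵢΔT Lᵢ = 11.6×10⁻⁶×72×875 + 13×10⁻⁶×72×450 + 1.6×10⁻⁶×72×625 = 1.224 mm.
The walls prevent any net length change, so an axial force P (same in every segment) develops. Compatibility: P · Σ Lᵢ/(AᵢEᵢ) = δ_free.
The series flexibility is Σ Lᵢ/(AᵢEᵢ) = 875/(900×28×10³) + 450/(2175×207×10³) + 625/(425×142×10³) = 4.608×10⁻⁵ mm/N.
So P = 1.224 / 4.608×10⁻⁵ = 26.56 kN, compressive.
σ_{concrete} = P / A = 26560 / 900 = 29.52 MPa.

σ ≈ 29.5 MPa (compressive)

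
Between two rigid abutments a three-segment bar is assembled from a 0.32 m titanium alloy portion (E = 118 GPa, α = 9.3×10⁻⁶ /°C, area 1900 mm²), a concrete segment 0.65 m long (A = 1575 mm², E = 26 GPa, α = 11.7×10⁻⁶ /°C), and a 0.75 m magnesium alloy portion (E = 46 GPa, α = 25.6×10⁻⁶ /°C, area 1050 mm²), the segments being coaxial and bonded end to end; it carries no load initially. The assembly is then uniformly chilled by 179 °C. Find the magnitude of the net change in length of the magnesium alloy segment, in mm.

|ΔL| ≈ 0.915 mm

Free thermal contraction of the whole bar: Σ αᵢΔT Lᵢ = 9.3×10⁻⁶×179×320 + 11.7×10⁻⁶×179×650 + 25.6×10⁻⁶×179×750 = 5.331 mm.
The rigid supports impose zero overall length change; the single axial force P common to all segments must satisfy P Σ Lᵢ/(AᵢEᵢ) = δ_free.
Σ Lᵢ/(AᵢEᵢ) = 320/(1900×118×10³) + 650/(1575×26×10³) + 750/(1050×46×10³) = 3.283×10⁻⁵ mm/N.
Hence P = δ_free / Σ(L/AE) = 5.331/3.283×10⁻⁵ = 162.4 kN (tensile).
For the magnesium alloy segment, free thermal change = 25.6×10⁻⁶×179×750 = 3.437 mm and elastic change from P = 162400×750/(1050×46×10³) = 2.521 mm; these oppose, so the net change is 0.915 mm (segment shortens).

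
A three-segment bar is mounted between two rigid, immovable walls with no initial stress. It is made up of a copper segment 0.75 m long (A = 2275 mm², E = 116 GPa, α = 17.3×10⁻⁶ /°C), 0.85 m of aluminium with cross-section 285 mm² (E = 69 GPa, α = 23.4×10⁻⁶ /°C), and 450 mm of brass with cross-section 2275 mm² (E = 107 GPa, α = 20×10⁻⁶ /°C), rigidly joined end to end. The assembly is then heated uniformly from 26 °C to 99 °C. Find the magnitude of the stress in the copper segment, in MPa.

If the supports were absent, the total length change would be Σ αᵢΔT Lᵢ = 17.3×10⁻⁶×73×750 + 23.4×10⁻⁶×73×850 + 20×10⁻⁶×73×450 = 3.056 mm.
Since the ends are fixed, an axial force P builds up, equal in every segment, with P · Σ Lᵢ/(AᵢEᵢ) = δ_free.
The series flexibility is Σ Lᵢ/(AᵢEᵢ) = 750/(2275×116×10³) + 850/(285×69×10³) + 450/(2275×107×10³) = 4.791×10⁻⁵ mm/N.
So P = 3.056 / 4.791×10⁻⁵ = 63.78 kN, compressive.
σ_{copper} = P / A = 63780 / 2275 = 28.04 MPa.

σ ≈ 28 MPa (compressive)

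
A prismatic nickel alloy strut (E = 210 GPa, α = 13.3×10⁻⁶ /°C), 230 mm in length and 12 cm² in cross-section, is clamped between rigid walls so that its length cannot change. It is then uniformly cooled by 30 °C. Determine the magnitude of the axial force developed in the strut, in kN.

The ends cannot move, so σ = EαΔT = 210×10³ × 13.3×10⁻⁶ × 30 = 83.79 MPa.
Then P = σA = 83.79 × 1200 mm² = 100.5 kN, tensile.

P ≈ 101 kN (tensile)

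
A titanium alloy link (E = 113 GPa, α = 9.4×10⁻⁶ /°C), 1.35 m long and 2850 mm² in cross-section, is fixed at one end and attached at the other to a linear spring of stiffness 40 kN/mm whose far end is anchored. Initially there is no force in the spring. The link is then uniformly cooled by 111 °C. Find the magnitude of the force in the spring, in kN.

P ≈ 48.3 kN

The unrestrained thermal change is αΔT L = 9.4×10⁻⁶ × 111 × 1350 = 1.409 mm.
Let P be the tensile force in the spring. The link extends elastically by PL/(AE) and the spring stretches by P/k; together these equal δ_free.
P [ L/(AE) + 1/k ] = δ_free → P [ 1350/(2850×113×10³) + 1/(40×10³) ] = 1.409.
P = 1.409 / 2.919×10⁻⁵ = 48250 N.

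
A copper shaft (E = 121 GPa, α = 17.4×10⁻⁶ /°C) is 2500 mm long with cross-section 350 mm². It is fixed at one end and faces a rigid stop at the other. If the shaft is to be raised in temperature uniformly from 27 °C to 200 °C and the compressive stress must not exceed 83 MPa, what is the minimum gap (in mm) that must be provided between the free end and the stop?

g ≈ 5.81 mm

Free expansion if unrestrained: δ_free = αΔT L = 17.4×10⁻⁶ × 173 × 2500 = 7.525 mm.
At the allowable stress the elastic shortening the wall may impose is σL/E = 83 × 2500 / (121×10³) = 1.715 mm.
The gap must absorb the remainder: g_min = 7.525 − 1.715 = 5.811 mm.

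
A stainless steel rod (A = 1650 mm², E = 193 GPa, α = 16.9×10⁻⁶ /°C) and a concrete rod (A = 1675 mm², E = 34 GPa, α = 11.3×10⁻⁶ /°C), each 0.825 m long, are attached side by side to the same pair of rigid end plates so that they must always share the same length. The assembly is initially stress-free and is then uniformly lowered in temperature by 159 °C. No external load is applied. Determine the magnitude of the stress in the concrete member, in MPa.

σ ≈ 25.7 MPa (compressive)

Equilibrium of a rigid end plate with no external load gives equal and opposite internal forces ±P in the two members. Since α_{stainless steel} > α_{concrete}, cooling drives the stainless steel into tension and the concrete into compression.
Compatibility of the two members (thermal + elastic change equal): (α₁ − α₂)ΔT = P·[1/(A₁E₁) + 1/(A₂E₂)].
|α₁ − α₂|·ΔT = 5.6×10⁻⁶ × 159 = 0.0008904.
1/(A₁E₁) + 1/(A₂E₂) = 1/(1650×193×10³) + 1/(1675×34×10³) = 2.07×10⁻⁸ N⁻¹.
So P = 0.0008904 / 2.07×10⁻⁸ = 43.02 kN.
σ_{concrete} = P/A₂ = 43020/1675 = 25.68 MPa, compressive.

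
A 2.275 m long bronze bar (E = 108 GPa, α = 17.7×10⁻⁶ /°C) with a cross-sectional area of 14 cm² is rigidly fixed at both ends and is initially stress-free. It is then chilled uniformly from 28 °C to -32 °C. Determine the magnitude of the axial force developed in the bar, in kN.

The ends cannot move, so σ = EαΔT = 108×10³ × 17.7×10⁻⁶ × 60 = 114.7 MPa.
Axial force P = σA = 114.7 × 1400 = 160600 N = 160.6 kN, tensile.

P ≈ 161 kN (tensile)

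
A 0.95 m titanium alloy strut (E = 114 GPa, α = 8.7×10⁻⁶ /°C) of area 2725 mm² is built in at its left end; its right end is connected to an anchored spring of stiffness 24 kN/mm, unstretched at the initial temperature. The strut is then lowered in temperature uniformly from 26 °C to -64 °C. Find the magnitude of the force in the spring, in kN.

If the spring were absent the strut would shorten by αΔT L = 8.7×10⁻⁶ × 90 × 950 = 0.7438 mm.
Let P be the tensile force in the spring. The strut extends elastically by PL/(AE) and the spring stretches by P/k; together these equal δ_free.
So P = δ_free / [L/(AE) + 1/k] = 0.7438 / [ 950/(2725×114×10³) + 1/(24×10³) ].
P = 0.7438 / 4.472×10⁻⁵ = 16630 N.

P ≈ 16.6 kN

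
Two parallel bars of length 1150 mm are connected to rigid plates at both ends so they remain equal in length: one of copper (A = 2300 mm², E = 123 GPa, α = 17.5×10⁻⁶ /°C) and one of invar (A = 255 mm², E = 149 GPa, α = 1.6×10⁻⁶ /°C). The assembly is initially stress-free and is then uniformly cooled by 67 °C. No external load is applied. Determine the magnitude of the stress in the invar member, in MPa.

Both members must finish at the same length. With the larger α, the copper tends to over-contract; the plates restrain it, putting the copper in tension and the invar in compression. With no external load the two internal forces are equal and opposite, magnitude P.
Setting the final lengths equal and cancelling L: (α₁ − α₂)ΔT = P/(A₁E₁) + P/(A₂E₂).
|α₁ − α₂|·ΔT = 15.9×10⁻⁶ × 67 = 0.001065.
1/(A₁E₁) + 1/(A₂E₂) = 1/(2300×123×10³) + 1/(255×149×10³) = 2.985×10⁻⁸ N⁻¹.
So P = 0.001065 / 2.985×10⁻⁸ = 35.68 kN.
σ_{invar} = P/A₂ = 35680/255 = 139.9 MPa, compressive.

σ ≈ 140 MPa (compressive)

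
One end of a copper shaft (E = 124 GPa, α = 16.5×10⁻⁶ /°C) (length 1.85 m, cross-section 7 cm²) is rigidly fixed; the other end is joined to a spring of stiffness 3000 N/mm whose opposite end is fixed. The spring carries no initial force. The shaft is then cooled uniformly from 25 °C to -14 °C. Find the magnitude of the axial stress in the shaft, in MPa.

If the spring were absent the shaft would shorten by αΔT L = 16.5×10⁻⁶ × 39 × 1850 = 1.19 mm.
With a force P in the spring, the elastic change of the shaft is PL/(AE) and that of the spring is P/k; compatibility requires their sum to equal δ_free.
So P = δ_free / [L/(AE) + 1/k] = 1.19 / [ 1850/(700×124×10³) + 1/(3000) ].
P = 1.19 / 0.0003546 = 3357 N.
σ = P/A = 3357/700 = 4.795 MPa.

σ ≈ 4.8 MPa (tensile)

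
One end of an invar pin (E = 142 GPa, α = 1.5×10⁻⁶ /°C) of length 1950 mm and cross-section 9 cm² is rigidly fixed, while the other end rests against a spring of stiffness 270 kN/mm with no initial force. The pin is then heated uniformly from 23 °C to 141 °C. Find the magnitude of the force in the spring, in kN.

If the spring were absent the pin would lengthen by αΔT L = 1.5×10⁻⁶ × 118 × 1950 = 0.3452 mm.
With a force P in the spring, the elastic change of the pin is PL/(AE) and that of the spring is P/k; compatibility requires their sum to equal δ_free.
So P = δ_free / [L/(AE) + 1/k] = 0.3452 / [ 1950/(900×142×10³) + 1/(270×10³) ].
P = 0.3452 / 1.896×10⁻⁵ = 18200 N.

P ≈ 18.2 kN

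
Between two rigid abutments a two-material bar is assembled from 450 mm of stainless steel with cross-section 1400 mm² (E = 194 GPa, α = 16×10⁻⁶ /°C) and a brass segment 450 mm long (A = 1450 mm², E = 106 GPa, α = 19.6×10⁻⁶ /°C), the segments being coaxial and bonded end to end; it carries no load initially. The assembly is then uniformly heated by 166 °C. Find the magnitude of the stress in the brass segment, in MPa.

Free thermal expansion of the whole bar: Σ αᵢΔT Lᵢ = 16×10⁻⁶×166×450 + 19.6×10⁻⁶×166×450 = 2.659 mm.
The walls prevent any net length change, so an axial force P (same in every segment) develops. Compatibility: P · Σ Lᵢ/(AᵢEᵢ) = δ_free.
Σ Lᵢ/(AᵢEᵢ) = 450/(1400×194×10³) + 450/(1450×106×10³) = 4.585×10⁻⁶ mm/N.
Hence P = δ_free / Σ(L/AE) = 2.659/4.585×10⁻⁶ = 580.1 kN (compressive).
σ_{brass} = P / A = 580100 / 1450 = 400 MPa.

σ ≈ 400 MPa (compressive)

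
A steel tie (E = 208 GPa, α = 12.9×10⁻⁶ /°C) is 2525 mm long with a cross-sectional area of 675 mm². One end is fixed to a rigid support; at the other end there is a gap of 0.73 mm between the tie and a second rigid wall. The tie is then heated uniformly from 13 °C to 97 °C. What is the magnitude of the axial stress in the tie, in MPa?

σ ≈ 165 MPa (compressive)

Unrestrained expansion: δ_free = αΔT L = 12.9×10⁻⁶ × 84 × 2525 = 2.736 mm.
After closing the 0.73 mm clearance, 2.736 − 0.73 = 2.006 mm of expansion remains to be suppressed by the wall.
Compatibility: PL/(AE) = 2.006 mm, so σ = P/A = E × (2.006/2525) = 165.3 MPa.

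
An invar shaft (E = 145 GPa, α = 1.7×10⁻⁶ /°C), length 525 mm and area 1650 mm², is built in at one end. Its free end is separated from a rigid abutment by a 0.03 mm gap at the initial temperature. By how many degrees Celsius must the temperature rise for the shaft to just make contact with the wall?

ΔT ≈ 33.6 °C

The gap closes when αΔT L = 0.03 mm, since the shaft is still unstressed at that instant.
ΔT = 0.03 / (1.7×10⁻⁶ × 525) = 33.61 °C.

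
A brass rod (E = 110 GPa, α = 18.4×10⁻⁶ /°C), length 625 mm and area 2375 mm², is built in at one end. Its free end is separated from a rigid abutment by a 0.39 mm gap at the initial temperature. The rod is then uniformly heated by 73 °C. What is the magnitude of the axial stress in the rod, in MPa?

If the wall were absent the rod would grow by αΔT L = 18.4×10⁻⁶ × 73 × 625 = 0.8395 mm.
The gap closes (δ_free > 0.39 mm) and the wall then resists a further 0.8395 − 0.39 = 0.4495 mm of expansion.
That suppressed elongation corresponds to σ = E·Δ/L = 110×10³ × 0.4495/625 = 79.11 MPa.

σ ≈ 79.1 MPa (compressive)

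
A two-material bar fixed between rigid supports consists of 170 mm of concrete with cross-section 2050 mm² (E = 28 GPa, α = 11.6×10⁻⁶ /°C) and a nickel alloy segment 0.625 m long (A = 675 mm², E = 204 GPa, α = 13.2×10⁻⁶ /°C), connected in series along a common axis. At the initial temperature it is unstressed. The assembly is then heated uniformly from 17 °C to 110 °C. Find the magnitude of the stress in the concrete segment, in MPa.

With the walls removed the bar would change length by δ_free = Σ αᵢΔT Lᵢ = 11.6×10⁻⁶×93×170 + 13.2×10⁻⁶×93×625 = 0.9506 mm.
The walls prevent any net length change, so an axial force P (same in every segment) develops. Compatibility: P · Σ Lᵢ/(AᵢEᵢ) = δ_free.
Σ Lᵢ/(AᵢEᵢ) = 170/(2050×28×10³) + 625/(675×204×10³) = 7.501×10⁻⁶ mm/N.
Hence P = δ_free / Σ(L/AE) = 0.9506/7.501×10⁻⁶ = 126.7 kN (compressive).
σ_{concrete} = P / A = 126700 / 2050 = 61.83 MPa.

σ ≈ 61.8 MPa (compressive)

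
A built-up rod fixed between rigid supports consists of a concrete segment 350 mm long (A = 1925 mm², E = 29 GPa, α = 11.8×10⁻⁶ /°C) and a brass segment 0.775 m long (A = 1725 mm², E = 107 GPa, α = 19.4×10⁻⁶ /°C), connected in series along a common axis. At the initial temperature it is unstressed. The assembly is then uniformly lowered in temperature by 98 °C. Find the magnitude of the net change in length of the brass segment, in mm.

|ΔL| ≈ 0.72 mm

Free thermal contraction of the whole bar: Σ αᵢΔT Lᵢ = 11.8×10⁻⁶×98×350 + 19.4×10⁻⁶×98×775 = 1.878 mm.
Since the ends are fixed, an axial force P builds up, equal in every segment, with P · Σ Lᵢ/(AᵢEᵢ) = δ_free.
The series flexibility is Σ Lᵢ/(AᵢEᵢ) = 350/(1925×29×10³) + 775/(1725×107×10³) = 1.047×10⁻⁵ mm/N.
P = 1.878 / 1.047×10⁻⁵ = 179400 N = 179.4 kN, tensile.
For the brass segment, free thermal change = 19.4×10⁻⁶×98×775 = 1.473 mm and elastic change from P = 179400×775/(1725×107×10³) = 0.7533 mm; these oppose, so the net change is 0.72 mm (segment shortens).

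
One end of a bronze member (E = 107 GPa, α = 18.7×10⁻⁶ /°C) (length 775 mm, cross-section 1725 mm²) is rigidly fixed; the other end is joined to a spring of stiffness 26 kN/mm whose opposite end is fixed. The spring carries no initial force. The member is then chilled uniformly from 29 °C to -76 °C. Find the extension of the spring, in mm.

Free thermal contraction: δ_free = αΔT L = 18.7×10⁻⁶ × 105 × 775 = 1.522 mm.
With a force P in the spring, the elastic change of the member is PL/(AE) and that of the spring is P/k; compatibility requires their sum to equal δ_free.
So P = δ_free / [L/(AE) + 1/k] = 1.522 / [ 775/(1725×107×10³) + 1/(26×10³) ].
P = 1.522 / 4.266×10⁻⁵ = 35670 N.
Spring extension = P/k = 35670/(26×10³) = 1.372 mm.

δ ≈ 1.37 mm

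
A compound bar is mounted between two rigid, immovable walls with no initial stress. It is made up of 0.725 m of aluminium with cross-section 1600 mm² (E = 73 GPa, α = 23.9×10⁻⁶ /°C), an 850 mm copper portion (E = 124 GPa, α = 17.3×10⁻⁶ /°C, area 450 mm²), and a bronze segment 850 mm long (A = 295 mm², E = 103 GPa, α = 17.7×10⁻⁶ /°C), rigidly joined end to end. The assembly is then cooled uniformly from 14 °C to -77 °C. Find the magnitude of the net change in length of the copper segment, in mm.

|ΔL| ≈ 0.0175 mm

With the walls removed the bar would change length by δ_free = Σ αᵢΔT Lᵢ = 23.9×10⁻⁶×91×725 + 17.3×10⁻⁶×91×850 + 17.7×10⁻⁶×91×850 = 4.284 mm.
The walls prevent any net length change, so an axial force P (same in every segment) develops. Compatibility: P · Σ Lᵢ/(AᵢEᵢ) = δ_free.
The series flexibility is Σ Lᵢ/(AᵢEᵢ) = 725/(1600×73×10³) + 850/(450×124×10³) + 850/(295×103×10³) = 4.941×10⁻⁵ mm/N.
So P = 4.284 / 4.941×10⁻⁵ = 86.7 kN, tensile.
For the copper segment, free thermal change = 17.3×10⁻⁶×91×850 = 1.338 mm and elastic change from P = 86700×850/(450×124×10³) = 1.321 mm; these oppose, so the net change is 0.0175 mm (segment shortens).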